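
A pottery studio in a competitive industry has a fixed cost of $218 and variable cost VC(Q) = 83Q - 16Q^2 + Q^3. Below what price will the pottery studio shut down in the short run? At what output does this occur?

Short-run supply begins at min AVC. From VC = 83Q - 16Q^2 + Q^3, AVC = 83 - 16Q + Q^2.
At the minimum of AVC, MC = AVC. MC = 83 - 32Q + 3Q^2; setting MC = AVC gives 2Q^2 - 16Q = 0, so Q = 8. min AVC = 19.
For P < $19 the firm produces nothing.

$19 per unit, at Q = 8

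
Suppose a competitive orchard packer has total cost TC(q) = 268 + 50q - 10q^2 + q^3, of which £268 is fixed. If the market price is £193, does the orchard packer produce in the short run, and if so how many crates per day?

From TC, MC = TC'(q) = 50 - 20q + 3q^2 and AVC = VC/q = 50 - 10q + q^2.
AVC is minimized where dAVC/dq = -10 + 2q = 0, at q = 5; min AVC = 50 - 10·5 + 5^2 = £25.
Because £193 ≥ £25, revenue can cover variable cost; the firm operates.
P = MC gives -143 - 20q + 3q^2 = 0, with roots -13/3 and 11. Take the larger (rising MC): q* = 11.
Check: AVC at q = 11 is £61 ≤ P, so revenue covers variable cost.
Profit = P·q − TC = 193·11 − 939 = £1184.

Produce at q = 11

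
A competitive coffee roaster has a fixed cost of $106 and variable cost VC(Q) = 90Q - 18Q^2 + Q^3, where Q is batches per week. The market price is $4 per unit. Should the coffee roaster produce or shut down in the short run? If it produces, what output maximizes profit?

Shut down

From TC, MC = TC'(Q) = 90 - 36Q + 3Q^2 and AVC = VC/Q = 90 - 18Q + Q^2.
AVC is minimized where dAVC/dQ = -18 + 2Q = 0, at Q = 9; min AVC = 90 - 18·9 + 9^2 = $9.
P = $4 lies below min AVC = $9; no output level covers variable cost.
Shutting down limits the loss to fixed cost, $106.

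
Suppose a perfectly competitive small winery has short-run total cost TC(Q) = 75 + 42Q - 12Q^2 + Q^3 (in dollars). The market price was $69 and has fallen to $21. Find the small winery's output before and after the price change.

Output falls from 9 to 7

MC = 42 - 24Q + 3Q^2; the shutdown threshold is min AVC = $6 (at Q = 6).
With P = $69 above the shutdown price, P = MC gives Q = 9.
At P = $21 ≥ min AVC, set P = MC: Q = 7. The firm stays open but cuts output.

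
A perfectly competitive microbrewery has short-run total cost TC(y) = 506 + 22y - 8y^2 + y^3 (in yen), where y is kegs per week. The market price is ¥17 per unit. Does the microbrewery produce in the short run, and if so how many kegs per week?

Produce at y = 5

Strip out fixed cost: VC = 22y - 8y^2 + y^3. Then AVC = 22 - 8y + y^2 and MC = 22 - 16y + 3y^2.
AVC hits its minimum where MC = AVC, at y = 4, giving min AVC = 22 - 8·4 + 4^2 = ¥6.
Since P = ¥17 ≥ min AVC = ¥6, price covers variable cost and the firm should produce.
Set P = MC: 17 = 22 - 16y + 3y^2 → 5 - 16y + 3y^2 = 0. The roots are y = 1/3 and y = 5; the profit-maximizing output is on the rising part of MC, so y* = 5.
Check: AVC at y = 5 is ¥7 ≤ P, so revenue covers variable cost.
Profit = P·y − TC = 17·5 − 541 = -¥456, a loss, but smaller than the ¥506 fixed cost the firm would lose by shutting down.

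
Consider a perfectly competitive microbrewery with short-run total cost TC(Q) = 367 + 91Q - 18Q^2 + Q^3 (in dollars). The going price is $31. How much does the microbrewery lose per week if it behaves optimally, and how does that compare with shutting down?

Profit = -$167 at Q = 10

AVC = 91 - 18Q + Q^2 has its minimum $10 at Q = 9; price $31 clears that bar, so the firm operates.
With MC = 91 - 36Q + 3Q^2, P = MC on the upward-sloping part at Q* = 10.
TR = 31·10 = 310. TC = 367 + 110 = 477. Profit = 310 − 477 = -$167.
That loss of $167 beats the $367 the firm would lose by shutting down; producing recovers $200 of fixed cost.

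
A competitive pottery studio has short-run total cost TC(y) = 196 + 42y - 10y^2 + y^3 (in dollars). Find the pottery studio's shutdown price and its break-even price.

Shutdown price = min AVC. AVC = 42 - 10y + y^2, with vertex at y = 5 and minimum $17.
ATC = 196/y + 42 - 10y + y^2. Setting dATC/dy = −196/y^2 − 10 + 2y = 0 gives y = 7 (since 2·7^3 − 10·7^2 = 196).
min ATC = 196/7 + 42 − 10·7 + 7^2 = $49. That is the break-even price.
Between these two prices the firm operates at a loss; above $49 it earns a profit.

Shutdown price = $17; break-even price = $49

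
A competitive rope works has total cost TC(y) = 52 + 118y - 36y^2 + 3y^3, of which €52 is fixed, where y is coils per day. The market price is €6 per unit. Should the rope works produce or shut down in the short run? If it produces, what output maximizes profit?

Variable cost is VC = 118y - 36y^2 + 3y^3, so AVC = VC/y = 118 - 36y + 3y^2 and MC = dTC/dy = 118 - 72y + 9y^2.
AVC hits its minimum where MC = AVC, at y = 6, giving min AVC = 118 - 36·6 + 3·6^2 = €10.
P = €6 lies below min AVC = €10; no output level covers variable cost.
Shutting down limits the loss to fixed cost, €52.

Shut down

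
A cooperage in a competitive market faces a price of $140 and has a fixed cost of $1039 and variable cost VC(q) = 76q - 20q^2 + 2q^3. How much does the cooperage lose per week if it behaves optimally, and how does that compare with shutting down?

Profit = -$271 at q = 8

AVC = 76 - 20q + 2q^2 has its minimum $26 at q = 5; price $140 clears that bar, so the firm operates.
MC = 76 - 40q + 6q^2. Setting P = MC and taking the root on the rising branch gives q* = 8.
TR = 140·8 = 1120. TC = 1039 + 352 = 1391. Profit = 1120 − 1391 = -$271.
By producing, the firm covers all variable cost plus $768 of fixed cost; shutting down would lose the full $1039.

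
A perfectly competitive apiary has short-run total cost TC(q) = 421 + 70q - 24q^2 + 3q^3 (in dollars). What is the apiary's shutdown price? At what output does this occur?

Short-run supply begins at min AVC. From VC = 70q - 24q^2 + 3q^3, AVC = 70 - 24q + 3q^2.
At the minimum of AVC, MC = AVC. MC = 70 - 48q + 9q^2; setting MC = AVC gives 6q^2 - 24q = 0, so q = 4. min AVC = 22.
The firm shuts down for any P below $22.

$22 per unit, at q = 4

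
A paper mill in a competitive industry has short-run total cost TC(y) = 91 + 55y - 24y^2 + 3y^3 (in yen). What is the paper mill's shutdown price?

Short-run supply begins at min AVC. From VC = 55y - 24y^2 + 3y^3, AVC = 55 - 24y + 3y^2.
dAVC/dy = -24 + 6y = 0 gives y = 4. min AVC = 55 - 24·4 + 3·4^2 = 7.
The firm shuts down for any P below ¥7.

¥7 per unit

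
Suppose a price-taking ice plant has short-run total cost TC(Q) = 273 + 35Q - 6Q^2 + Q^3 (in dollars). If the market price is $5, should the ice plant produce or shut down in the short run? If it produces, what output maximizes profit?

From TC, MC = TC'(Q) = 35 - 12Q + 3Q^2 and AVC = VC/Q = 35 - 6Q + Q^2.
The AVC parabola has its vertex at Q = 6/2 = 3, where AVC = 35 - 6·3 + 3^2 = $26.
P = $5 lies below min AVC = $26; no output level covers variable cost.
Shutting down limits the loss to fixed cost, $273.

Shut down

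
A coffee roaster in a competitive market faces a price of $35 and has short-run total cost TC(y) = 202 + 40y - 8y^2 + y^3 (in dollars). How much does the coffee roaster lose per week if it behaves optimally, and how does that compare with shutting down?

AVC = 40 - 8y + y^2; min AVC = $24 at y = 4. Since P = $35 ≥ min AVC, the firm produces.
With MC = 40 - 16y + 3y^2, P = MC on the upward-sloping part at y* = 5.
TR = 35·5 = 175. TC = 202 + 125 = 327. Profit = 175 − 327 = -$152.
That loss of $152 beats the $202 the firm would lose by shutting down; producing recovers $50 of fixed cost.

Profit = -$152 at y = 5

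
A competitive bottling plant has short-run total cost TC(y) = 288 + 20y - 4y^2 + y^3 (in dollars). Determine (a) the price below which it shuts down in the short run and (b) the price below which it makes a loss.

AVC = 20 - 4y + y^2; minimized at y = 2, giving min AVC = $16. That is the shutdown price.
ATC = 288/y + 20 - 4y + y^2. Setting dATC/dy = −288/y^2 − 4 + 2y = 0 gives y = 6 (since 2·6^3 − 4·6^2 = 288).
min ATC = 288/6 + 20 − 4·6 + 6^2 = $80. That is the break-even price.
Between these two prices the firm operates at a loss; above $80 it earns a profit.

Shutdown price = $16; break-even price = $80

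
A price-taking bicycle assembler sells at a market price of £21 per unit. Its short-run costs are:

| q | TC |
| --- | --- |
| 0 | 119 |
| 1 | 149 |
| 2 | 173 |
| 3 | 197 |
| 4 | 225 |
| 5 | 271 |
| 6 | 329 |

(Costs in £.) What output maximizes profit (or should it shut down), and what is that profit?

Tabulate TR − TC: q=0: -119; q=1: -128; q=2: -131; q=3: -134; q=4: -141; q=5: -166; q=6: -203.
Profit is highest at q = 0. Equivalently, the lowest AVC in the table is 78/3 ≈ £26 at q = 3, and P = £21 falls below it — price never covers variable cost, so the firm shuts down and loses only its fixed cost.

q = 0 (shut down); profit = -£119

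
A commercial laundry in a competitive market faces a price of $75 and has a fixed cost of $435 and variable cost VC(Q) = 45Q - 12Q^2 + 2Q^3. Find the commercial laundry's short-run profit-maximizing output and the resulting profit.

Profit = -$235 at Q = 5

AVC = 45 - 12Q + 2Q^2; min AVC = $27 at Q = 3. Since P = $75 ≥ min AVC, the firm produces.
MC = 45 - 24Q + 6Q^2. Setting P = MC and taking the root on the rising branch gives Q* = 5.
TR = 75·5 = 375. TC = 435 + 175 = 610. Profit = 375 − 610 = -$235.
By producing, the firm covers all variable cost plus $200 of fixed cost; shutting down would lose the full $435.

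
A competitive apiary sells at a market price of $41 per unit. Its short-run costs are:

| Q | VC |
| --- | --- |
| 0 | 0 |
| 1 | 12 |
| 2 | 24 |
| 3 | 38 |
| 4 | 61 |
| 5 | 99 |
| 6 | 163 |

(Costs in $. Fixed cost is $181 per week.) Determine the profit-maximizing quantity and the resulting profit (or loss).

Q = 5; profit = -$75

Compute π = P·Q − TC at each output: Q=0: -181; Q=1: -152; Q=2: -123; Q=3: -96; Q=4: -78; Q=5: -75; Q=6: -98.
Profit is maximized at Q = 5. AVC there is 99/5 = $19.80 ≤ P, so producing beats shutting down (which would give -$181).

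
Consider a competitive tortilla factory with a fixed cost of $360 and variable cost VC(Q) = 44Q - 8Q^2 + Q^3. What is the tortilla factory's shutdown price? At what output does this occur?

$28 per unit, at Q = 4

The shutdown price is the minimum of AVC. VC = 44Q - 8Q^2 + Q^3, so AVC = 44 - 8Q + Q^2.
dAVC/dQ = -8 + 2Q = 0 gives Q = 4. min AVC = 44 - 8·4 + 4^2 = 28.
So the shutdown price is $28.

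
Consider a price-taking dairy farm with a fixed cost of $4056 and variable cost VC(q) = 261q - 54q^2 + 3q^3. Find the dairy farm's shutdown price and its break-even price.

Shutdown price = $18; break-even price = $378

Shutdown price = min AVC. AVC = 261 - 54q + 3q^2, with vertex at q = 9 and minimum $18.
ATC = 4056/q + 261 - 54q + 3q^2. Setting dATC/dq = −4056/q^2 − 54 + 6q = 0 gives q = 13 (since 6·13^3 − 54·13^2 = 4056).
min ATC = 4056/13 + 261 − 54·13 + 3·13^2 = $378. That is the break-even price.
For $18 ≤ P < $378 the firm produces at a loss; below $18 it shuts down.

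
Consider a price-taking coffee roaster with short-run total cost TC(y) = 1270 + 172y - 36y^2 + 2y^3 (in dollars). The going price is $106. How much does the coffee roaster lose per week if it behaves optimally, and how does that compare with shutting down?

AVC = 172 - 36y + 2y^2 has its minimum $10 at y = 9; price $106 clears that bar, so the firm operates.
With MC = 172 - 72y + 6y^2, P = MC on the upward-sloping part at y* = 11.
TR = 106·11 = 1166. TC = 1270 + 198 = 1468. Profit = 1166 − 1468 = -$302.
Shutting down would mean losing the fixed cost of $1270, so operating at a loss of $302 is better by $968.

Profit = -$302 at y = 11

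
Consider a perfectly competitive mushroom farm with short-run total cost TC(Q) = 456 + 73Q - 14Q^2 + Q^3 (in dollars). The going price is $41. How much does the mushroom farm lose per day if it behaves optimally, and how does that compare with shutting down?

AVC = 73 - 14Q + Q^2; min AVC = $24 at Q = 7. Since P = $41 ≥ min AVC, the firm produces.
With MC = 73 - 28Q + 3Q^2, P = MC on the upward-sloping part at Q* = 8.
TR = 41·8 = 328. TC = 456 + 200 = 656. Profit = 328 − 656 = -$328.
That loss of $328 beats the $456 the firm would lose by shutting down; producing recovers $128 of fixed cost.

Profit = -$328 at Q = 8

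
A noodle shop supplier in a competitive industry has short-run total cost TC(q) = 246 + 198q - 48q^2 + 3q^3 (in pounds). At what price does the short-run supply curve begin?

Short-run supply begins at min AVC. From VC = 198q - 48q^2 + 3q^3, AVC = 198 - 48q + 3q^2.
dAVC/dq = -48 + 6q = 0 gives q = 8. min AVC = 198 - 48·8 + 3·8^2 = 6.
So the shutdown price is £6.

£6 per unit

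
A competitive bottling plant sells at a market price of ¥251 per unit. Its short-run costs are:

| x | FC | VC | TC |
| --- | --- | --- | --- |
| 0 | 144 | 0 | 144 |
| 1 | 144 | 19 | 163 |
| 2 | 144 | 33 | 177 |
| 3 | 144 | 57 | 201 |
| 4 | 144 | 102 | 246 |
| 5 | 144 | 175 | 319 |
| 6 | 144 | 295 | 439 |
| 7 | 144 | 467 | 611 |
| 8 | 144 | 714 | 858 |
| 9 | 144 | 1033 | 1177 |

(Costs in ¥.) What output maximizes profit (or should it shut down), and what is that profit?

Profit at each row (π = 251x − TC): x=0: -144; x=1: 88; x=2: 325; x=3: 552; x=4: 758; x=5: 936; x=6: 1067; x=7: 1146; x=8: 1150; x=9: 1082.
Profit is maximized at x = 8. AVC there is 714/8 = ¥89.25 ≤ P, so producing beats shutting down (which would give -¥144).

x = 8; profit = ¥1150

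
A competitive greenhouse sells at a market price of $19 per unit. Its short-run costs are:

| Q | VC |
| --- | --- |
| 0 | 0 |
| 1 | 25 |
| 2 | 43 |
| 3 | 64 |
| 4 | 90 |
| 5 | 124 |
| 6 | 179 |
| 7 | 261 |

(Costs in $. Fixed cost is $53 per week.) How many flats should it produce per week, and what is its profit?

Q = 0 (shut down); profit = -$53

Tabulate TR − TC: Q=0: -53; Q=1: -59; Q=2: -58; Q=3: -60; Q=4: -67; Q=5: -82; Q=6: -118; Q=7: -181.
Profit is highest at Q = 0. Equivalently, the lowest AVC in the table is 64/3 ≈ $21.33 at Q = 3, and P = $19 falls below it — price never covers variable cost, so the firm shuts down and loses only its fixed cost.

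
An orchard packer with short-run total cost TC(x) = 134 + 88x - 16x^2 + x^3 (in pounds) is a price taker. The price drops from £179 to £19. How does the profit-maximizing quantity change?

Output falls from 13 to 0 (the firm shuts down)

MC = 88 - 32x + 3x^2; the shutdown threshold is min AVC = £24 (at x = 8).
With P = £179 above the shutdown price, P = MC gives x = 13.
At P = £19 < min AVC = £24, price no longer covers variable cost at any output, so the firm shuts down: x = 0.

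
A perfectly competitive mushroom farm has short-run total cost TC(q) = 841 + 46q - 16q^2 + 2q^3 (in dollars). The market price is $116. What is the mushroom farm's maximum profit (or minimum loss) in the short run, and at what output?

AVC = 46 - 16q + 2q^2; min AVC = $14 at q = 4. Since P = $116 ≥ min AVC, the firm produces.
With MC = 46 - 32q + 6q^2, P = MC on the upward-sloping part at q* = 7.
TR = 116·7 = 812. TC = 841 + 224 = 1065. Profit = 812 − 1065 = -$253.
Shutting down would mean losing the fixed cost of $841, so operating at a loss of $253 is better by $588.

Profit = -$253 at q = 7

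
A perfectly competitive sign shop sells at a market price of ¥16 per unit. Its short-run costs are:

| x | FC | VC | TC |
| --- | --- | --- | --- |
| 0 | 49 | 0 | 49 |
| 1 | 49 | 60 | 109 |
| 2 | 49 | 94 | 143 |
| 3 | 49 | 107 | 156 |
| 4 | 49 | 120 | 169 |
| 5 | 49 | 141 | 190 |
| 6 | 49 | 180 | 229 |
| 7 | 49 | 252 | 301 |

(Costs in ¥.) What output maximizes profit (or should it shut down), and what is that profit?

Profit at each row (π = 16x − TC): x=0: -49; x=1: -93; x=2: -111; x=3: -108; x=4: -105; x=5: -110; x=6: -133; x=7: -189.
Profit is highest at x = 0. Equivalently, the lowest AVC in the table is 141/5 ≈ ¥28.20 at x = 5, and P = ¥16 falls below it — price never covers variable cost, so the firm shuts down and loses only its fixed cost.

x = 0 (shut down); profit = -¥49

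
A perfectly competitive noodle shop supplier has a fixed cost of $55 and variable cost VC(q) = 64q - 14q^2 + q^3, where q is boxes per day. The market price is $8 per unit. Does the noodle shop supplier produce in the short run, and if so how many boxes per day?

Variable cost is VC = 64q - 14q^2 + q^3, so AVC = VC/q = 64 - 14q + q^2 and MC = dTC/dq = 64 - 28q + 3q^2.
AVC hits its minimum where MC = AVC, at q = 7, giving min AVC = 64 - 14·7 + 7^2 = $15.
With P < min AVC ($8 < $15), every unit sold adds to the loss.
Shutting down limits the loss to fixed cost, $55.

Shut down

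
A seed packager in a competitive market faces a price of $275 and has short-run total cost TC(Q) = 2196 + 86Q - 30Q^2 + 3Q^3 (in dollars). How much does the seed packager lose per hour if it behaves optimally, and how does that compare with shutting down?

Profit = -$252 at Q = 9

AVC = 86 - 30Q + 3Q^2 has its minimum $11 at Q = 5; price $275 clears that bar, so the firm operates.
MC = 86 - 60Q + 9Q^2. Setting P = MC and taking the root on the rising branch gives Q* = 9.
TR = 275·9 = 2475. TC = 2196 + 531 = 2727. Profit = 2475 − 2727 = -$252.
By producing, the firm covers all variable cost plus $1944 of fixed cost; shutting down would lose the full $2196.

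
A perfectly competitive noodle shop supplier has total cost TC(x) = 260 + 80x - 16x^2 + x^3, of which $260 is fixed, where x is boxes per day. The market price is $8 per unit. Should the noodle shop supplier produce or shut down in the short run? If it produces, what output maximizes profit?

Shut down

Strip out fixed cost: VC = 80x - 16x^2 + x^3. Then AVC = 80 - 16x + x^2 and MC = 80 - 32x + 3x^2.
AVC hits its minimum where MC = AVC, at x = 8, giving min AVC = 80 - 16·8 + 8^2 = $16.
With P < min AVC ($8 < $16), every unit sold adds to the loss.
Best response: produce nothing and absorb the $260 fixed cost.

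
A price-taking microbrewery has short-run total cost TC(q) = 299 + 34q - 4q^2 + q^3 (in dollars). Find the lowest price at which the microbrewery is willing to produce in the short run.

Short-run supply begins at min AVC. From VC = 34q - 4q^2 + q^3, AVC = 34 - 4q + q^2.
At the minimum of AVC, MC = AVC. MC = 34 - 8q + 3q^2; setting MC = AVC gives 2q^2 - 4q = 0, so q = 2. min AVC = 30.
For P < $30 the firm produces nothing.

$30 per unit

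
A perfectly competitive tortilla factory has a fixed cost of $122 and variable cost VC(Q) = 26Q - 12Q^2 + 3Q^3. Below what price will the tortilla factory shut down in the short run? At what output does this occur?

$14 per unit, at Q = 2

The shutdown price is the minimum of AVC. VC = 26Q - 12Q^2 + 3Q^3, so AVC = 26 - 12Q + 3Q^2.
dAVC/dQ = -12 + 6Q = 0 gives Q = 2. min AVC = 26 - 12·2 + 3·2^2 = 14.
The firm shuts down for any P below $14.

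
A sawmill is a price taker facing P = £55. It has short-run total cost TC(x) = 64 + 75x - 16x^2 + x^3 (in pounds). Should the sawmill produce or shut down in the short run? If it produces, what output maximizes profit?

Strip out fixed cost: VC = 75x - 16x^2 + x^3. Then AVC = 75 - 16x + x^2 and MC = 75 - 32x + 3x^2.
The AVC parabola has its vertex at x = 16/2 = 8, where AVC = 75 - 16·8 + 8^2 = £11.
Since P = £55 ≥ min AVC = £11, price covers variable cost and the firm should produce.
Solving P = MC: 20 - 32x + 3x^2 = 0 ⇒ x = 2/3 or 10. On the upward-sloping branch, x* = 10.
Check: AVC at x = 10 is £15 ≤ P, so revenue covers variable cost.
Profit = P·x − TC = 55·10 − 214 = £336.

Produce at x = 10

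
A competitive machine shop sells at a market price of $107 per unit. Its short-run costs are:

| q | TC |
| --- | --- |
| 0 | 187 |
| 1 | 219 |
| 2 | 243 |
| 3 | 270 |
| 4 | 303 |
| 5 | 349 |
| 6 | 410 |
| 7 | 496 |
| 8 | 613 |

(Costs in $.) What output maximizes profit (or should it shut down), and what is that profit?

q = 7; profit = $253

Profit at each row (π = 107q − TC): q=0: -187; q=1: -112; q=2: -29; q=3: 51; q=4: 125; q=5: 186; q=6: 232; q=7: 253; q=8: 243.
Profit is maximized at q = 7. AVC there is 309/7 = $44.14 ≤ P, so producing beats shutting down (which would give -$187).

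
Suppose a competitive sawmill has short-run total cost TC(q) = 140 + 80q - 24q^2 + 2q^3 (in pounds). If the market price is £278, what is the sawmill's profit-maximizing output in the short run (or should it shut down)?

Strip out fixed cost: VC = 80q - 24q^2 + 2q^3. Then AVC = 80 - 24q + 2q^2 and MC = 80 - 48q + 6q^2.
AVC hits its minimum where MC = AVC, at q = 6, giving min AVC = 80 - 24·6 + 2·6^2 = £8.
Because £278 ≥ £8, revenue can cover variable cost; the firm operates.
Solving P = MC: -198 - 48q + 6q^2 = 0 ⇒ q = -3 or 11. On the upward-sloping branch, q* = 11.
Check: AVC at q = 11 is £58 ≤ P, so revenue covers variable cost.
Profit = P·q − TC = 278·11 − 778 = £2280.

Produce at q = 11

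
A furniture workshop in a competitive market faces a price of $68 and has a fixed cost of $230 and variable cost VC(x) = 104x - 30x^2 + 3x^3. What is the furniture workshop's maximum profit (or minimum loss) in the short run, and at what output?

AVC = 104 - 30x + 3x^2; min AVC = $29 at x = 5. Since P = $68 ≥ min AVC, the firm produces.
MC = 104 - 60x + 9x^2. Setting P = MC and taking the root on the rising branch gives x* = 6.
TR = 68·6 = 408. TC = 230 + 192 = 422. Profit = 408 − 422 = -$14.
Shutting down would mean losing the fixed cost of $230, so operating at a loss of $14 is better by $216.

Profit = -$14 at x = 6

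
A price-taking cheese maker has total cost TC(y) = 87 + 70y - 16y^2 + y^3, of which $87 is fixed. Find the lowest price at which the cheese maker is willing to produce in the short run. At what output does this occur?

Short-run supply begins at min AVC. From VC = 70y - 16y^2 + y^3, AVC = 70 - 16y + y^2.
dAVC/dy = -16 + 2y = 0 gives y = 8. min AVC = 70 - 16·8 + 8^2 = 6.
So the shutdown price is $6.

$6 per unit, at y = 8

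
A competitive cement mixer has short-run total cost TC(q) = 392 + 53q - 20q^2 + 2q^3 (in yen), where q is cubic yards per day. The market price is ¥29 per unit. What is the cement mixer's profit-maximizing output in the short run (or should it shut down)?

Produce at q = 6

Variable cost is VC = 53q - 20q^2 + 2q^3, so AVC = VC/q = 53 - 20q + 2q^2 and MC = dTC/dq = 53 - 40q + 6q^2.
AVC is minimized where dAVC/dq = -20 + 4q = 0, at q = 5; min AVC = 53 - 20·5 + 2·5^2 = ¥3.
P = ¥29 exceeds min AVC = ¥3, so the firm stays open.
P = MC gives 24 - 40q + 6q^2 = 0, with roots 2/3 and 6. Take the larger (rising MC): q* = 6.
Check: AVC at q = 6 is ¥5 ≤ P, so revenue covers variable cost.
Profit = P·q − TC = 29·6 − 422 = -¥248, a loss, but smaller than the ¥392 fixed cost the firm would lose by shutting down.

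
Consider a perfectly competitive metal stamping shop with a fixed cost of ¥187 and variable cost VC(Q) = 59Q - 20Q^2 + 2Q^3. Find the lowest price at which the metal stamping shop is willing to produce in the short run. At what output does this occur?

¥9 per unit, at Q = 5

The firm shuts down when price falls below the minimum of average variable cost. AVC = VC/Q = 59 - 20Q + 2Q^2.
At the minimum of AVC, MC = AVC. MC = 59 - 40Q + 6Q^2; setting MC = AVC gives 4Q^2 - 20Q = 0, so Q = 5. min AVC = 9.
For P < ¥9 the firm produces nothing.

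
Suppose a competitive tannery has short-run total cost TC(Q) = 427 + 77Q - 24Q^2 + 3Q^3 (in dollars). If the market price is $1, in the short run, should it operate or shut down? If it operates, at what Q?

From TC, MC = TC'(Q) = 77 - 48Q + 9Q^2 and AVC = VC/Q = 77 - 24Q + 3Q^2.
The AVC parabola has its vertex at Q = 24/6 = 4, where AVC = 77 - 24·4 + 3·4^2 = $29.
Since P = $1 < min AVC = $29, price fails to cover variable cost at any output.
Shutting down limits the loss to fixed cost, $427.

Shut down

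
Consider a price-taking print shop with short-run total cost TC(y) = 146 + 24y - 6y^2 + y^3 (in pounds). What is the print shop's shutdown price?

The shutdown price is the minimum of AVC. VC = 24y - 6y^2 + y^3, so AVC = 24 - 6y + y^2.
At the minimum of AVC, MC = AVC. MC = 24 - 12y + 3y^2; setting MC = AVC gives 2y^2 - 6y = 0, so y = 3. min AVC = 15.
For P < £15 the firm produces nothing.

£15 per unit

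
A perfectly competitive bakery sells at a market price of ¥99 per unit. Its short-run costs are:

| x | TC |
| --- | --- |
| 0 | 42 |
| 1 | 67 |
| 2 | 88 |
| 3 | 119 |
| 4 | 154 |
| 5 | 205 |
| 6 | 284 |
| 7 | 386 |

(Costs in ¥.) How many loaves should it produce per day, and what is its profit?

Profit at each row (π = 99x − TC): x=0: -42; x=1: 32; x=2: 110; x=3: 178; x=4: 242; x=5: 290; x=6: 310; x=7: 307.
Profit is maximized at x = 6. AVC there is 242/6 = ¥40.33 ≤ P, so producing beats shutting down (which would give -¥42).

x = 6; profit = ¥310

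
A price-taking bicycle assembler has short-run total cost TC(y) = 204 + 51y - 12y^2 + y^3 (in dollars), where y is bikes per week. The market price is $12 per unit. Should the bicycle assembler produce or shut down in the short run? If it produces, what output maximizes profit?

Strip out fixed cost: VC = 51y - 12y^2 + y^3. Then AVC = 51 - 12y + y^2 and MC = 51 - 24y + 3y^2.
AVC is minimized where dAVC/dy = -12 + 2y = 0, at y = 6; min AVC = 51 - 12·6 + 6^2 = $15.
P = $12 lies below min AVC = $15; no output level covers variable cost.
Best response: produce nothing and absorb the $204 fixed cost.

Shut down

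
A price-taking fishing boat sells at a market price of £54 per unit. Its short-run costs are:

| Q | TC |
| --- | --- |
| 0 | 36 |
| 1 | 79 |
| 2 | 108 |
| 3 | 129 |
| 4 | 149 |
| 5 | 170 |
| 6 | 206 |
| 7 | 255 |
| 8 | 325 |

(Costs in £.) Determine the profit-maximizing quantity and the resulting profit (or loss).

Tabulate TR − TC: Q=0: -36; Q=1: -25; Q=2: 0; Q=3: 33; Q=4: 67; Q=5: 100; Q=6: 118; Q=7: 123; Q=8: 107.
Profit is maximized at Q = 7. AVC there is 219/7 = £31.29 ≤ P, so producing beats shutting down (which would give -£36).

Q = 7; profit = £123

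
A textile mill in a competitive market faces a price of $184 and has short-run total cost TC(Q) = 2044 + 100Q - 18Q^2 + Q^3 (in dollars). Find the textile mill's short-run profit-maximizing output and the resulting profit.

AVC = 100 - 18Q + Q^2 has its minimum $19 at Q = 9; price $184 clears that bar, so the firm operates.
With MC = 100 - 36Q + 3Q^2, P = MC on the upward-sloping part at Q* = 14.
TR = 184·14 = 2576. TC = 2044 + 616 = 2660. Profit = 2576 − 2660 = -$84.
Shutting down would mean losing the fixed cost of $2044, so operating at a loss of $84 is better by $1960.

Profit = -$84 at Q = 14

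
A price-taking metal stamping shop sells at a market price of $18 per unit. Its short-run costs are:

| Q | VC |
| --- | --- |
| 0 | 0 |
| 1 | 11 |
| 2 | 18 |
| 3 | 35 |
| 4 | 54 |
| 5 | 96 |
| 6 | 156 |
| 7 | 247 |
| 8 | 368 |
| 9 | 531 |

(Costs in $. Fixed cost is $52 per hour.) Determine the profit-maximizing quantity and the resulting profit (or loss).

Compute π = P·Q − TC at each output: Q=0: -52; Q=1: -45; Q=2: -34; Q=3: -33; Q=4: -34; Q=5: -58; Q=6: -100; Q=7: -173; Q=8: -276; Q=9: -421.
Profit is maximized at Q = 3. AVC there is 35/3 = $11.67 ≤ P, so producing beats shutting down (which would give -$52).

Q = 3; profit = -$33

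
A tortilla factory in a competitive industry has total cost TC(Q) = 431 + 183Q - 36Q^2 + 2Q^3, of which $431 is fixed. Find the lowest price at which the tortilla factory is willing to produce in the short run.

Short-run supply begins at min AVC. From VC = 183Q - 36Q^2 + 2Q^3, AVC = 183 - 36Q + 2Q^2.
At the minimum of AVC, MC = AVC. MC = 183 - 72Q + 6Q^2; setting MC = AVC gives 4Q^2 - 36Q = 0, so Q = 9. min AVC = 21.
For P < $21 the firm produces nothing.

$21 per unit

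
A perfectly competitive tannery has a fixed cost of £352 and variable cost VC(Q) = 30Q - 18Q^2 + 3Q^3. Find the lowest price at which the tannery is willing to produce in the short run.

Short-run supply begins at min AVC. From VC = 30Q - 18Q^2 + 3Q^3, AVC = 30 - 18Q + 3Q^2.
At the minimum of AVC, MC = AVC. MC = 30 - 36Q + 9Q^2; setting MC = AVC gives 6Q^2 - 18Q = 0, so Q = 3. min AVC = 3.
For P < £3 the firm produces nothing.

£3 per unit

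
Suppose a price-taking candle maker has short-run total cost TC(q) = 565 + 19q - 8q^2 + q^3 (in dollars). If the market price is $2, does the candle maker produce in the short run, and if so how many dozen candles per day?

Shut down

Variable cost is VC = 19q - 8q^2 + q^3, so AVC = VC/q = 19 - 8q + q^2 and MC = dTC/dq = 19 - 16q + 3q^2.
AVC is minimized where dAVC/dq = -8 + 2q = 0, at q = 4; min AVC = 19 - 8·4 + 4^2 = $3.
With P < min AVC ($2 < $3), every unit sold adds to the loss.
The firm minimizes its loss by shutting down and losing only its fixed cost of $565.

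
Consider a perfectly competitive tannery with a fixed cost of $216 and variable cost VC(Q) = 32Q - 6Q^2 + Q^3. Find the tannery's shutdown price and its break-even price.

Shutdown price = $23; break-even price = $68

AVC = 32 - 6Q + Q^2; minimized at Q = 3, giving min AVC = $23. That is the shutdown price.
ATC = 216/Q + 32 - 6Q + Q^2. Setting dATC/dQ = −216/Q^2 − 6 + 2Q = 0 gives Q = 6 (since 2·6^3 − 6·6^2 = 216).
min ATC = 216/6 + 32 − 6·6 + 6^2 = $68. That is the break-even price.
Between these two prices the firm operates at a loss; above $68 it earns a profit.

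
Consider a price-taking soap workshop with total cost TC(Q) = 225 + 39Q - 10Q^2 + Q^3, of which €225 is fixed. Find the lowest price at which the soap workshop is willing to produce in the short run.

€14 per unit

Short-run supply begins at min AVC. From VC = 39Q - 10Q^2 + Q^3, AVC = 39 - 10Q + Q^2.
At the minimum of AVC, MC = AVC. MC = 39 - 20Q + 3Q^2; setting MC = AVC gives 2Q^2 - 10Q = 0, so Q = 5. min AVC = 14.
The firm shuts down for any P below €14.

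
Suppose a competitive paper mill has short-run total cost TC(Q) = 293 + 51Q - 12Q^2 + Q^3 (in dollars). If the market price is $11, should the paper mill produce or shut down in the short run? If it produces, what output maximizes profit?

Shut down

Variable cost is VC = 51Q - 12Q^2 + Q^3, so AVC = VC/Q = 51 - 12Q + Q^2 and MC = dTC/dQ = 51 - 24Q + 3Q^2.
AVC hits its minimum where MC = AVC, at Q = 6, giving min AVC = 51 - 12·6 + 6^2 = $15.
Since P = $11 < min AVC = $15, price fails to cover variable cost at any output.
The firm minimizes its loss by shutting down and losing only its fixed cost of $293.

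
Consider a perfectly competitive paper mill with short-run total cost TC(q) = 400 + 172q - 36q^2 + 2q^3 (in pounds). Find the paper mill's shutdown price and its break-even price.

Shutdown price = £10; break-even price = £52

Shutdown price = min AVC. AVC = 172 - 36q + 2q^2, with vertex at q = 9 and minimum £10.
ATC = 400/q + 172 - 36q + 2q^2. Setting dATC/dq = −400/q^2 − 36 + 4q = 0 gives q = 10 (since 4·10^3 − 36·10^2 = 400).
min ATC = 400/10 + 172 − 36·10 + 2·10^2 = £52. That is the break-even price.
Between these two prices the firm operates at a loss; above £52 it earns a profit.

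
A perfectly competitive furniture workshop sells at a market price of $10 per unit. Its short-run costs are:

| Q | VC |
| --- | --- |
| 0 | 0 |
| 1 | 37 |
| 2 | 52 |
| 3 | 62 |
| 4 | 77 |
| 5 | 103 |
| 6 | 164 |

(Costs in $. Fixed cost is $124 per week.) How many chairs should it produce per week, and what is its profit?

Q = 0 (shut down); profit = -$124

Profit at each row (π = 10Q − TC): Q=0: -124; Q=1: -151; Q=2: -156; Q=3: -156; Q=4: -161; Q=5: -177; Q=6: -228.
Profit is highest at Q = 0. Equivalently, the lowest AVC in the table is 77/4 ≈ $19.25 at Q = 4, and P = $10 falls below it — price never covers variable cost, so the firm shuts down and loses only its fixed cost.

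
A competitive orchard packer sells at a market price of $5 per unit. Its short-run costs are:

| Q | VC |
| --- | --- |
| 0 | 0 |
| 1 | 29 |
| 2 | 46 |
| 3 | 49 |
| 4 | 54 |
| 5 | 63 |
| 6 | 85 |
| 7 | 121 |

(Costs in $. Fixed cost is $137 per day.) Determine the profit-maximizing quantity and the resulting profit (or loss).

Q = 0 (shut down); profit = -$137

Tabulate TR − TC: Q=0: -137; Q=1: -161; Q=2: -173; Q=3: -171; Q=4: -171; Q=5: -175; Q=6: -192; Q=7: -223.
Profit is highest at Q = 0. Equivalently, the lowest AVC in the table is 63/5 ≈ $12.60 at Q = 5, and P = $5 falls below it — price never covers variable cost, so the firm shuts down and loses only its fixed cost.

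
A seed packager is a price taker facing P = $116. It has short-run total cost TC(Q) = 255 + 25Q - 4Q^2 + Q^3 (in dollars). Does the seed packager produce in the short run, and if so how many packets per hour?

Variable cost is VC = 25Q - 4Q^2 + Q^3, so AVC = VC/Q = 25 - 4Q + Q^2 and MC = dTC/dQ = 25 - 8Q + 3Q^2.
The AVC parabola has its vertex at Q = 4/2 = 2, where AVC = 25 - 4·2 + 2^2 = $21.
Since P = $116 ≥ min AVC = $21, price covers variable cost and the firm should produce.
Set P = MC: 116 = 25 - 8Q + 3Q^2 → -91 - 8Q + 3Q^2 = 0. The roots are Q = -13/3 and Q = 7; the profit-maximizing output is on the rising part of MC, so Q* = 7.
Check: AVC at Q = 7 is $46 ≤ P, so revenue covers variable cost.
Profit = P·Q − TC = 116·7 − 577 = $235.

Produce at Q = 7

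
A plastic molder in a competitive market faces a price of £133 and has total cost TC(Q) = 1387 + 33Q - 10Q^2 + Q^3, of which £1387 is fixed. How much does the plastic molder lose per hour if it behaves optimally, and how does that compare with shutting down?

Profit = -£387 at Q = 10

AVC = 33 - 10Q + Q^2; min AVC = £8 at Q = 5. Since P = £133 ≥ min AVC, the firm produces.
MC = 33 - 20Q + 3Q^2. Setting P = MC and taking the root on the rising branch gives Q* = 10.
TR = 133·10 = 1330. TC = 1387 + 330 = 1717. Profit = 1330 − 1717 = -£387.
That loss of £387 beats the £1387 the firm would lose by shutting down; producing recovers £1000 of fixed cost.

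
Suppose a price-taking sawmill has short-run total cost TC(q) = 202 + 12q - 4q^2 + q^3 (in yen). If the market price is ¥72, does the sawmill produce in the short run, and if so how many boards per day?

Variable cost is VC = 12q - 4q^2 + q^3, so AVC = VC/q = 12 - 4q + q^2 and MC = dTC/dq = 12 - 8q + 3q^2.
AVC hits its minimum where MC = AVC, at q = 2, giving min AVC = 12 - 4·2 + 2^2 = ¥8.
Since P = ¥72 ≥ min AVC = ¥8, price covers variable cost and the firm should produce.
Set P = MC: 72 = 12 - 8q + 3q^2 → -60 - 8q + 3q^2 = 0. The roots are q = -10/3 and q = 6; the profit-maximizing output is on the rising part of MC, so q* = 6.
Check: AVC at q = 6 is ¥24 ≤ P, so revenue covers variable cost.
Profit = P·q − TC = 72·6 − 346 = ¥86.

Produce at q = 6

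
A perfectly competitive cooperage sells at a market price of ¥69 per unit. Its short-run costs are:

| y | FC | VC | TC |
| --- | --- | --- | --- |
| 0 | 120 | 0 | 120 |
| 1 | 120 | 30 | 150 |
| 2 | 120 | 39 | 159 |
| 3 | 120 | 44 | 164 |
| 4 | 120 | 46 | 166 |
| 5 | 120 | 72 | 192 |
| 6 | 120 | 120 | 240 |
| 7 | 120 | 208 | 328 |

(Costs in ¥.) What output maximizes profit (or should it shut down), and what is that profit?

Profit at each row (π = 69y − TC): y=0: -120; y=1: -81; y=2: -21; y=3: 43; y=4: 110; y=5: 153; y=6: 174; y=7: 155.
Profit is maximized at y = 6. AVC there is 120/6 = ¥20 ≤ P, so producing beats shutting down (which would give -¥120).

y = 6; profit = ¥174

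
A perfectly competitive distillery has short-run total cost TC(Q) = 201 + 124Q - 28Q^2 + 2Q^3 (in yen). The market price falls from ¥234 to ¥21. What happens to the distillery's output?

AVC = 124 - 28Q + 2Q^2, minimized at Q = 7 where min AVC = ¥26. MC = 124 - 56Q + 6Q^2.
With P = ¥234 above the shutdown price, P = MC gives Q = 11.
At P = ¥21 < min AVC = ¥26, price no longer covers variable cost at any output, so the firm shuts down: Q = 0.

Output falls from 11 to 0 (the firm shuts down)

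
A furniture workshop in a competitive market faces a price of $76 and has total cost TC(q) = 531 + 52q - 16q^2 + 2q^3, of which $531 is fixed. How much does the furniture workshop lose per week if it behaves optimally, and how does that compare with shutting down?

Profit = -$243 at q = 6

AVC = 52 - 16q + 2q^2; min AVC = $20 at q = 4. Since P = $76 ≥ min AVC, the firm produces.
MC = 52 - 32q + 6q^2. Setting P = MC and taking the root on the rising branch gives q* = 6.
TR = 76·6 = 456. TC = 531 + 168 = 699. Profit = 456 − 699 = -$243.
By producing, the firm covers all variable cost plus $288 of fixed cost; shutting down would lose the full $531.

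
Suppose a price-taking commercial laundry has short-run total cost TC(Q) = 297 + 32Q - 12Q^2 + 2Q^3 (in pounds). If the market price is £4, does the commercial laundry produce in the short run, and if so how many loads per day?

Variable cost is VC = 32Q - 12Q^2 + 2Q^3, so AVC = VC/Q = 32 - 12Q + 2Q^2 and MC = dTC/dQ = 32 - 24Q + 6Q^2.
AVC is minimized where dAVC/dQ = -12 + 4Q = 0, at Q = 3; min AVC = 32 - 12·3 + 2·3^2 = £14.
Since P = £4 < min AVC = £14, price fails to cover variable cost at any output.
The firm minimizes its loss by shutting down and losing only its fixed cost of £297.

Shut down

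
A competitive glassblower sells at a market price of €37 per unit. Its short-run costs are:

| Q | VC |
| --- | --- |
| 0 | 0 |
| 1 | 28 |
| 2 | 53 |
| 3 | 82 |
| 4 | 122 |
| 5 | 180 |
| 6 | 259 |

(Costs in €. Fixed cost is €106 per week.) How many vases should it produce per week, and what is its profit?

Q = 3; profit = -€77

Profit at each row (π = 37Q − TC): Q=0: -106; Q=1: -97; Q=2: -85; Q=3: -77; Q=4: -80; Q=5: -101; Q=6: -143.
Profit is maximized at Q = 3. AVC there is 82/3 = €27.33 ≤ P, so producing beats shutting down (which would give -€106).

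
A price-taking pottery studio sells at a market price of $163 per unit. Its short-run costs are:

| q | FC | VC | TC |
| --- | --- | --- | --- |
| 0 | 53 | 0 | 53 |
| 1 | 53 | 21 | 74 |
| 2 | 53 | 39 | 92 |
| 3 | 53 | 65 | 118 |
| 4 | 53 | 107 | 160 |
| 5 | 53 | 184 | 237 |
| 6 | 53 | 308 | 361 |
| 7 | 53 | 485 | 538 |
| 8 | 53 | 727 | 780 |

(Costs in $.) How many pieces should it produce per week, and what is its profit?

q = 6; profit = $617

Profit at each row (π = 163q − TC): q=0: -53; q=1: 89; q=2: 234; q=3: 371; q=4: 492; q=5: 578; q=6: 617; q=7: 603; q=8: 524.
Profit is maximized at q = 6. AVC there is 308/6 = $51.33 ≤ P, so producing beats shutting down (which would give -$53).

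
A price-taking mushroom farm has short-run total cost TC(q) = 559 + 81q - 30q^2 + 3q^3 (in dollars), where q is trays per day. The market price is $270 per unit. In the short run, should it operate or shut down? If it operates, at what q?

From TC, MC = TC'(q) = 81 - 60q + 9q^2 and AVC = VC/q = 81 - 30q + 3q^2.
The AVC parabola has its vertex at q = 30/6 = 5, where AVC = 81 - 30·5 + 3·5^2 = $6.
Because $270 ≥ $6, revenue can cover variable cost; the firm operates.
Set P = MC: 270 = 81 - 60q + 9q^2 → -189 - 60q + 9q^2 = 0. The roots are q = -7/3 and q = 9; the profit-maximizing output is on the rising part of MC, so q* = 9.
Check: AVC at q = 9 is $54 ≤ P, so revenue covers variable cost.
Profit = P·q − TC = 270·9 − 1045 = $1385.

Produce at q = 9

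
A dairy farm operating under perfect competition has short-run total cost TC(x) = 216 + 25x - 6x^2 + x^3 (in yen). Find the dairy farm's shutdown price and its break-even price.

Shutdown price = ¥16; break-even price = ¥61

AVC = 25 - 6x + x^2; minimized at x = 3, giving min AVC = ¥16. That is the shutdown price.
ATC = 216/x + 25 - 6x + x^2. Setting dATC/dx = −216/x^2 − 6 + 2x = 0 gives x = 6 (since 2·6^3 − 6·6^2 = 216).
min ATC = 216/6 + 25 − 6·6 + 6^2 = ¥61. That is the break-even price.
For ¥16 ≤ P < ¥61 the firm produces at a loss; below ¥16 it shuts down.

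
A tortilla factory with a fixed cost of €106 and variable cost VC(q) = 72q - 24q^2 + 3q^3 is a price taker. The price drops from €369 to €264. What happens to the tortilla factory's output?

Output falls from 9 to 8

MC = 72 - 48q + 9q^2; the shutdown threshold is min AVC = €24 (at q = 4).
At P = €369 ≥ min AVC, set P = MC on the rising branch: q = 9.
At P = €264 ≥ min AVC, set P = MC: q = 8. The firm stays open but cuts output.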